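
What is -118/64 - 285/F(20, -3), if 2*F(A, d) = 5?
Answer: -3707/32 ≈ -115.84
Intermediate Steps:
F(A, d) = 5/2 (F(A, d) = (1/2)*5 = 5/2)
-118/64 - 285/F(20, -3) = -118/64 - 285/5/2 = -118*1/64 - 285*2/5 = -59/32 - 114 = -3707/32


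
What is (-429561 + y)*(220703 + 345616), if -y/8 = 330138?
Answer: -1738975932135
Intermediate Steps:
y = -2641104 (y = -8*330138 = -2641104)
(-429561 + y)*(220703 + 345616) = (-429561 - 2641104)*(220703 + 345616) = -3070665*566319 = -1738975932135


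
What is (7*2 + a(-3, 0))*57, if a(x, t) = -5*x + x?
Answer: 1482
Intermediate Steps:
a(x, t) = -4*x
(7*2 + a(-3, 0))*57 = (7*2 - 4*(-3))*57 = (14 + 12)*57 = 26*57 = 1482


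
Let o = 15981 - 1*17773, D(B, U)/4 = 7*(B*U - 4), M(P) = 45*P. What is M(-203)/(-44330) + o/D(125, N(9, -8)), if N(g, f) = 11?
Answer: 1937393/12155286 ≈ 0.15939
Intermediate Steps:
D(B, U) = -112 + 28*B*U (D(B, U) = 4*(7*(B*U - 4)) = 4*(7*(-4 + B*U)) = 4*(-28 + 7*B*U) = -112 + 28*B*U)
o = -1792 (o = 15981 - 17773 = -1792)
M(-203)/(-44330) + o/D(125, N(9, -8)) = (45*(-203))/(-44330) - 1792/(-112 + 28*125*11) = -9135*(-1/44330) - 1792/(-112 + 38500) = 1827/8866 - 1792/38388 = 1827/8866 - 1792*1/38388 = 1827/8866 - 64/1371 = 1937393/12155286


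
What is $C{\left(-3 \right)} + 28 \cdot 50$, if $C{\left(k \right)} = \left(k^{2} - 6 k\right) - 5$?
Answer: $1422$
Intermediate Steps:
$C{\left(k \right)} = -5 + k^{2} - 6 k$
$C{\left(-3 \right)} + 28 \cdot 50 = \left(-5 + \left(-3\right)^{2} - -18\right) + 28 \cdot 50 = \left(-5 + 9 + 18\right) + 1400 = 22 + 1400 = 1422$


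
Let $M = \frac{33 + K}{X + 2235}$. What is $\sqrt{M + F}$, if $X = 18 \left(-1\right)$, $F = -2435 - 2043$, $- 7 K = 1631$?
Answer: $\frac{i \sqrt{22010211942}}{2217} \approx 66.919 i$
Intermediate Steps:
$K = -233$ ($K = \left(- \frac{1}{7}\right) 1631 = -233$)
$F = -4478$
$X = -18$
$M = - \frac{200}{2217}$ ($M = \frac{33 - 233}{-18 + 2235} = - \frac{200}{2217} \approx -0.090212$)
$\sqrt{M + F} = \sqrt{- \frac{200}{2217} - 4478} = \sqrt{- \frac{9927926}{2217}} = \frac{i \sqrt{22010211942}}{2217}$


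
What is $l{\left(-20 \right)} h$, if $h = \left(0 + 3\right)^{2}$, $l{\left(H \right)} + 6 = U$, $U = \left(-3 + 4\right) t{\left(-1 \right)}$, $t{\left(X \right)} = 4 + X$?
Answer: $-27$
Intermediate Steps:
$U = 3$ ($U = \left(-3 + 4\right) \left(4 - 1\right) = 1 \cdot 3 = 3$)
$l{\left(H \right)} = -3$ ($l{\left(H \right)} = -6 + 3 = -3$)
$h = 9$ ($h = 3^{2} = 9$)
$l{\left(-20 \right)} h = \left(-3\right) 9 = -27$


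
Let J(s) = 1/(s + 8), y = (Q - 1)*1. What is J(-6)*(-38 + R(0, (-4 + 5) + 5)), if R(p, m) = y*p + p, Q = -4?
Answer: -19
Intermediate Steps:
y = -5 (y = (-4 - 1)*1 = -5*1 = -5)
J(s) = 1/(8 + s)
R(p, m) = -4*p (R(p, m) = -5*p + p = -4*p)
J(-6)*(-38 + R(0, (-4 + 5) + 5)) = (-38 - 4*0)/(8 - 6) = (-38 + 0)/2 = (½)*(-38) = -19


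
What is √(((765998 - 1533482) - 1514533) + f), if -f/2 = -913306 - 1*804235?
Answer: √1153065 ≈ 1073.8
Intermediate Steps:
f = 3435082 (f = -2*(-913306 - 1*804235) = -2*(-913306 - 804235) = -2*(-1717541) = 3435082)
√(((765998 - 1533482) - 1514533) + f) = √(((765998 - 1533482) - 1514533) + 3435082) = √((-767484 - 1514533) + 3435082) = √(-2282017 + 3435082) = √1153065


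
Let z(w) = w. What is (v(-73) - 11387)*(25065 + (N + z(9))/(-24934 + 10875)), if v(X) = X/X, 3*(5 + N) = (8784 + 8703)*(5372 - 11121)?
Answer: -4393854576272/14059 ≈ -3.1253e+8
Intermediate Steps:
N = -33510926 (N = -5 + ((8784 + 8703)*(5372 - 11121))/3 = -5 + (17487*(-5749))/3 = -5 + (⅓)*(-100532763) = -5 - 33510921 = -33510926)
v(X) = 1
(v(-73) - 11387)*(25065 + (N + z(9))/(-24934 + 10875)) = (1 - 11387)*(25065 + (-33510926 + 9)/(-24934 + 10875)) = -11386*(25065 - 33510917/(-14059)) = -11386*(25065 - 33510917*(-1/14059)) = -11386*(25065 + 33510917/14059) = -11386*385899752/14059 = -4393854576272/14059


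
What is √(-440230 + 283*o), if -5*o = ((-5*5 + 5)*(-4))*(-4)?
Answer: 3*I*√46902 ≈ 649.71*I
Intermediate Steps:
o = 64 (o = -(-5*5 + 5)*(-4)*(-4)/5 = -(-25 + 5)*(-4)*(-4)/5 = -(-20*(-4))*(-4)/5 = -16*(-4) = -⅕*(-320) = 64)
√(-440230 + 283*o) = √(-440230 + 283*64) = √(-440230 + 18112) = √(-422118) = 3*I*√46902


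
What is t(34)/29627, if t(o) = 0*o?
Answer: 0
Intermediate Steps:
t(o) = 0
t(34)/29627 = 0/29627 = 0*(1/29627) = 0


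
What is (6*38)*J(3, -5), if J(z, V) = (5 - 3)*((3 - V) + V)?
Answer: 1368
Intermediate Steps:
J(z, V) = 6 (J(z, V) = 2*3 = 6)
(6*38)*J(3, -5) = (6*38)*6 = 228*6 = 1368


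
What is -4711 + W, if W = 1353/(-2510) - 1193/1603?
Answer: -18960013119/4023530 ≈ -4712.3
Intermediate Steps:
W = -5163289/4023530 (W = 1353*(-1/2510) - 1193*1/1603 = -1353/2510 - 1193/1603 = -5163289/4023530 ≈ -1.2833)
-4711 + W = -4711 - 5163289/4023530 = -18960013119/4023530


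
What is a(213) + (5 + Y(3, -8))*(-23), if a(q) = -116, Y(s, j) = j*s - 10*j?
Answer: -1519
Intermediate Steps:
Y(s, j) = -10*j + j*s
a(213) + (5 + Y(3, -8))*(-23) = -116 + (5 - 8*(-10 + 3))*(-23) = -116 + (5 - 8*(-7))*(-23) = -116 + (5 + 56)*(-23) = -116 + 61*(-23) = -116 - 1403 = -1519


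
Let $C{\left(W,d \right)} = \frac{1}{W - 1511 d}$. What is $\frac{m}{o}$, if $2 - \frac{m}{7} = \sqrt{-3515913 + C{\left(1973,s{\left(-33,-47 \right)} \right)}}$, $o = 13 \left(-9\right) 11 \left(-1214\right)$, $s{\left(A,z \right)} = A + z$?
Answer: $\frac{7}{781209} - \frac{7 i \sqrt{13266295326583791}}{95973869277} \approx 8.9605 \cdot 10^{-6} - 0.0084008 i$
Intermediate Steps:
$o = 1562418$ ($o = \left(-117\right) 11 \left(-1214\right) = \left(-1287\right) \left(-1214\right) = 1562418$)
$m = 14 - \frac{14 i \sqrt{13266295326583791}}{122853}$ ($m = 14 - 7 \sqrt{-3515913 + \frac{1}{1973 - 1511 \left(-33 - 47\right)}} = 14 - 7 \sqrt{-3515913 + \frac{1}{1973 - -120880}} = 14 - 7 \sqrt{-3515913 + \frac{1}{1973 + 120880}} = 14 - 7 \sqrt{-3515913 + \frac{1}{122853}} = 14 - 7 \sqrt{- \frac{431940459788}{122853}} = 14 - 7 \frac{2 i \sqrt{13266295326583791}}{122853} = 14 - \frac{14 i \sqrt{13266295326583791}}{122853} \approx 14.0 - 13126.0 i$)
$\frac{m}{o} = \frac{14 - \frac{14 i \sqrt{13266295326583791}}{122853}}{1562418} = \left(14 - \frac{14 i \sqrt{13266295326583791}}{122853}\right) \frac{1}{1562418} = \frac{7}{781209} - \frac{7 i \sqrt{13266295326583791}}{95973869277}$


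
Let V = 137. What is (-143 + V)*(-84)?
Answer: 504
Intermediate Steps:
(-143 + V)*(-84) = (-143 + 137)*(-84) = -6*(-84) = 504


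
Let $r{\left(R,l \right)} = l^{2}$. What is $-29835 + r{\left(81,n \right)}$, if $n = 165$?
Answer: $-2610$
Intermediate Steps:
$-29835 + r{\left(81,n \right)} = -29835 + 165^{2} = -29835 + 27225 = -2610$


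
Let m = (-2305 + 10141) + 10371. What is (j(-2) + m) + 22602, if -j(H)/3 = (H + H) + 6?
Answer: 40803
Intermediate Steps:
m = 18207 (m = 7836 + 10371 = 18207)
j(H) = -18 - 6*H (j(H) = -3*((H + H) + 6) = -3*(2*H + 6) = -3*(6 + 2*H) = -18 - 6*H)
(j(-2) + m) + 22602 = ((-18 - 6*(-2)) + 18207) + 22602 = ((-18 + 12) + 18207) + 22602 = (-6 + 18207) + 22602 = 18201 + 22602 = 40803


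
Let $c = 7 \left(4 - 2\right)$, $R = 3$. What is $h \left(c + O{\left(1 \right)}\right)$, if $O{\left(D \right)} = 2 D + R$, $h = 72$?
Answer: $1368$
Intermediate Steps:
$c = 14$ ($c = 7 \cdot 2 = 14$)
$O{\left(D \right)} = 3 + 2 D$ ($O{\left(D \right)} = 2 D + 3 = 3 + 2 D$)
$h \left(c + O{\left(1 \right)}\right) = 72 \left(14 + \left(3 + 2 \cdot 1\right)\right) = 72 \left(14 + \left(3 + 2\right)\right) = 72 \left(14 + 5\right) = 72 \cdot 19 = 1368$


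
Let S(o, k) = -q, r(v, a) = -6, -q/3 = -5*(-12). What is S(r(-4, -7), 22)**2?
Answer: 32400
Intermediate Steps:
q = -180 (q = -(-15)*(-12) = -3*60 = -180)
S(o, k) = 180 (S(o, k) = -1*(-180) = 180)
S(r(-4, -7), 22)**2 = 180**2 = 32400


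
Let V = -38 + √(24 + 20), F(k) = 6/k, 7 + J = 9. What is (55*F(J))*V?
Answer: -6270 + 330*√11 ≈ -5175.5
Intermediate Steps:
J = 2 (J = -7 + 9 = 2)
V = -38 + 2*√11 (V = -38 + √44 = -38 + 2*√11 ≈ -31.367)
(55*F(J))*V = (55*(6/2))*(-38 + 2*√11) = (55*(6*(½)))*(-38 + 2*√11) = (55*3)*(-38 + 2*√11) = 165*(-38 + 2*√11) = -6270 + 330*√11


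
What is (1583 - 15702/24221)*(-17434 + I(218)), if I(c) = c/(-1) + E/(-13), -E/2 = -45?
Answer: -8798378884806/314873 ≈ -2.7943e+7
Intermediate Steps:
E = 90 (E = -2*(-45) = 90)
I(c) = -90/13 - c (I(c) = c/(-1) + 90/(-13) = c*(-1) + 90*(-1/13) = -c - 90/13 = -90/13 - c)
(1583 - 15702/24221)*(-17434 + I(218)) = (1583 - 15702/24221)*(-17434 + (-90/13 - 1*218)) = (1583 - 15702*1/24221)*(-17434 + (-90/13 - 218)) = (1583 - 15702/24221)*(-17434 - 2924/13) = (38326141/24221)*(-229566/13) = -8798378884806/314873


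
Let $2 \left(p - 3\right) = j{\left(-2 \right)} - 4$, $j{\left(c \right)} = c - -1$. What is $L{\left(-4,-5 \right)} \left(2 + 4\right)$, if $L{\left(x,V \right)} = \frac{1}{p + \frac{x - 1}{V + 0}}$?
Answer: $4$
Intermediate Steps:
$j{\left(c \right)} = 1 + c$ ($j{\left(c \right)} = c + 1 = 1 + c$)
$p = \frac{1}{2}$ ($p = 3 + \frac{\left(1 - 2\right) - 4}{2} = 3 + \frac{-1 - 4}{2} = 3 + \frac{1}{2} \left(-5\right) = 3 - \frac{5}{2} = \frac{1}{2} \approx 0.5$)
$L{\left(x,V \right)} = \frac{1}{\frac{1}{2} + \frac{-1 + x}{V}}$ ($L{\left(x,V \right)} = \frac{1}{\frac{1}{2} + \frac{x - 1}{V + 0}} = \frac{1}{\frac{1}{2} + \frac{-1 + x}{V}}$)
$L{\left(-4,-5 \right)} \left(2 + 4\right) = 2 \left(-5\right) \frac{1}{-2 - 5 + 2 \left(-4\right)} \left(2 + 4\right) = 2 \left(-5\right) \frac{1}{-2 - 5 - 8} \cdot 6 = 2 \left(-5\right) \frac{1}{-15} \cdot 6 = 2 \left(-5\right) \left(- \frac{1}{15}\right) 6 = \frac{2}{3} \cdot 6 = 4$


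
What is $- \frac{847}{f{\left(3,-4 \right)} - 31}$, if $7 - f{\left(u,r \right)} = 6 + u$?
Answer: $\frac{77}{3} \approx 25.667$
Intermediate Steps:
$f{\left(u,r \right)} = 1 - u$ ($f{\left(u,r \right)} = 7 - \left(6 + u\right) = 1 - u$)
$- \frac{847}{f{\left(3,-4 \right)} - 31} = - \frac{847}{\left(1 - 3\right) - 31} = - \frac{847}{-2 - 31} = - \frac{847}{-33} = \left(-847\right) \left(- \frac{1}{33}\right) = \frac{77}{3}$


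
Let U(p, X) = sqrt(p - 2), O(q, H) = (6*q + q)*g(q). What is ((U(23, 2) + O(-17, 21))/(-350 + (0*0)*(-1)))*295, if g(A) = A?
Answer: -17051/10 - 59*sqrt(21)/70 ≈ -1709.0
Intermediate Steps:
O(q, H) = 7*q**2 (O(q, H) = (6*q + q)*q = (7*q)*q = 7*q**2)
U(p, X) = sqrt(-2 + p)
((U(23, 2) + O(-17, 21))/(-350 + (0*0)*(-1)))*295 = ((sqrt(-2 + 23) + 7*(-17)**2)/(-350 + (0*0)*(-1)))*295 = ((sqrt(21) + 7*289)/(-350 + 0*(-1)))*295 = ((sqrt(21) + 2023)/(-350 + 0))*295 = ((2023 + sqrt(21))/(-350))*295 = ((2023 + sqrt(21))*(-1/350))*295 = (-289/50 - sqrt(21)/350)*295 = -17051/10 - 59*sqrt(21)/70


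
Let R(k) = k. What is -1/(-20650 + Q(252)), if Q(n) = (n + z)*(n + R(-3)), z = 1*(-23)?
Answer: -1/36371 ≈ -2.7494e-5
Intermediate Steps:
z = -23
Q(n) = (-23 + n)*(-3 + n) (Q(n) = (n - 23)*(n - 3) = (-23 + n)*(-3 + n))
-1/(-20650 + Q(252)) = -1/(-20650 + (69 + 252² - 26*252)) = -1/(-20650 + (69 + 63504 - 6552)) = -1/(-20650 + 57021) = -1/36371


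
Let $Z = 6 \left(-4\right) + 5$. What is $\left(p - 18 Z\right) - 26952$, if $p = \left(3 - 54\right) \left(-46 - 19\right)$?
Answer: $-23295$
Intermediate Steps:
$p = 3315$ ($p = \left(-51\right) \left(-65\right) = 3315$)
$Z = -19$ ($Z = -24 + 5 = -19$)
$\left(p - 18 Z\right) - 26952 = \left(3315 - -342\right) - 26952 = \left(3315 + 342\right) - 26952 = 3657 - 26952 = -23295$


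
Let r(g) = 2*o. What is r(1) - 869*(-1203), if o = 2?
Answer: 1045411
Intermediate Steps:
r(g) = 4 (r(g) = 2*2 = 4)
r(1) - 869*(-1203) = 4 - 869*(-1203) = 4 + 1045407 = 1045411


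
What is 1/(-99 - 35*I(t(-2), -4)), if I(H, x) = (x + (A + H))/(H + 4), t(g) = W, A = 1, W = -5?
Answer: -1/379 ≈ -0.0026385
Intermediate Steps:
t(g) = -5
I(H, x) = (1 + H + x)/(4 + H) (I(H, x) = (x + (1 + H))/(H + 4) = (1 + H + x)/(4 + H))
1/(-99 - 35*I(t(-2), -4)) = 1/(-99 - 35*(1 - 5 - 4)/(4 - 5)) = 1/(-99 - 35*(-8)/(-1)) = 1/(-99 - (-35)*(-8)) = 1/(-99 - 35*8) = 1/(-99 - 280) = 1/(-379) = -1/379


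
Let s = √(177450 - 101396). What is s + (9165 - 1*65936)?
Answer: -56771 + √76054 ≈ -56495.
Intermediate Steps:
s = √76054 ≈ 275.78
s + (9165 - 1*65936) = √76054 + (9165 - 1*65936) = √76054 + (9165 - 65936) = √76054 - 56771 = -56771 + √76054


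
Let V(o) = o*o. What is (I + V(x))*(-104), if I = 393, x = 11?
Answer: -53456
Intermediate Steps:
V(o) = o²
(I + V(x))*(-104) = (393 + 11²)*(-104) = (393 + 121)*(-104) = 514*(-104) = -53456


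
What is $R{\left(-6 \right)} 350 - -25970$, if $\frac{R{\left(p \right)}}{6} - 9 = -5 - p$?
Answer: $46970$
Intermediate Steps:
$R{\left(p \right)} = 24 - 6 p$ ($R{\left(p \right)} = 54 + 6 \left(-5 - p\right) = 54 - \left(30 + 6 p\right) = 24 - 6 p$)
$R{\left(-6 \right)} 350 - -25970 = \left(24 - -36\right) 350 - -25970 = \left(24 + 36\right) 350 + 25970 = 60 \cdot 350 + 25970 = 21000 + 25970 = 46970$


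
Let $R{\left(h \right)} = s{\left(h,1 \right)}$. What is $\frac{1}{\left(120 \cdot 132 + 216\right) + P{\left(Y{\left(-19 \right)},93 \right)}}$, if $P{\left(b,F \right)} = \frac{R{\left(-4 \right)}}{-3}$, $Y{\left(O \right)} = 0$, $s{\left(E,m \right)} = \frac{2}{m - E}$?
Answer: $\frac{15}{240838} \approx 6.2283 \cdot 10^{-5}$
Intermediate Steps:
$R{\left(h \right)} = \frac{2}{1 - h}$
$P{\left(b,F \right)} = - \frac{2}{15}$ ($P{\left(b,F \right)} = \frac{\left(-2\right) \frac{1}{-1 - 4}}{-3} = - \frac{2}{-5} \left(- \frac{1}{3}\right) = \left(-2\right) \left(- \frac{1}{5}\right) \left(- \frac{1}{3}\right) = \frac{2}{5} \left(- \frac{1}{3}\right) = - \frac{2}{15}$)
$\frac{1}{\left(120 \cdot 132 + 216\right) + P{\left(Y{\left(-19 \right)},93 \right)}} = \frac{1}{\left(120 \cdot 132 + 216\right) - \frac{2}{15}} = \frac{1}{\left(15840 + 216\right) - \frac{2}{15}} = \frac{1}{16056 - \frac{2}{15}} = \frac{1}{\frac{240838}{15}} = \frac{15}{240838}$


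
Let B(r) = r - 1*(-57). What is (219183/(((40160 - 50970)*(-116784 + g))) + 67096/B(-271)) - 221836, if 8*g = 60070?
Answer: -56157359564944838/252790806835 ≈ -2.2215e+5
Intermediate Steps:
g = 30035/4 (g = (1/8)*60070 = 30035/4 ≈ 7508.8)
B(r) = 57 + r (B(r) = r + 57 = 57 + r)
(219183/(((40160 - 50970)*(-116784 + g))) + 67096/B(-271)) - 221836 = (219183/(((40160 - 50970)*(-116784 + 30035/4))) + 67096/(57 - 271)) - 221836 = (219183/((-10810*(-437101/4))) + 67096/(-214)) - 221836 = (219183/(2362530905/2) + 67096*(-1/214)) - 221836 = (219183*(2/2362530905) - 33548/107) - 221836 = (438366/2362530905 - 33548/107) - 221836 = -79258139895778/252790806835 - 221836 = -56157359564944838/252790806835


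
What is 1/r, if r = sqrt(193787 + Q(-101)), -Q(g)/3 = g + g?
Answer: sqrt(194393)/194393 ≈ 0.0022681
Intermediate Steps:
Q(g) = -6*g (Q(g) = -3*(g + g) = -6*g)
r = sqrt(194393) (r = sqrt(193787 - 6*(-101)) = sqrt(193787 + 606) = sqrt(194393) ≈ 440.90)
1/r = 1/(sqrt(194393)) = sqrt(194393)/194393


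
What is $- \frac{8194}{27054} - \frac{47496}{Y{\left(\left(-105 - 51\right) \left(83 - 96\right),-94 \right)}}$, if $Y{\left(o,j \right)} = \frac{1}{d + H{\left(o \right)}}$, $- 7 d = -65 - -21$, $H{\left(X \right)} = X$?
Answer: $- \frac{9148892330759}{94689} \approx -9.662 \cdot 10^{7}$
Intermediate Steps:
$d = \frac{44}{7}$ ($d = - \frac{-65 - -21}{7} = - \frac{-65 + 21}{7} = \left(- \frac{1}{7}\right) \left(-44\right) = \frac{44}{7} \approx 6.2857$)
$Y{\left(o,j \right)} = \frac{1}{\frac{44}{7} + o}$
$- \frac{8194}{27054} - \frac{47496}{Y{\left(\left(-105 - 51\right) \left(83 - 96\right),-94 \right)}} = - \frac{8194}{27054} - \frac{47496}{7 \frac{1}{44 + 7 \left(-105 - 51\right) \left(83 - 96\right)}} = \left(-8194\right) \frac{1}{27054} - \frac{47496}{7 \frac{1}{44 + 7 \left(\left(-156\right) \left(-13\right)\right)}} = - \frac{4097}{13527} - \frac{47496}{7 \frac{1}{44 + 7 \cdot 2028}} = - \frac{4097}{13527} - \frac{47496}{7 \frac{1}{44 + 14196}} = - \frac{4097}{13527} - \frac{47496}{7 \cdot \frac{1}{14240}} = - \frac{4097}{13527} - \frac{47496}{\frac{7}{14240}} = - \frac{4097}{13527} - \frac{676343040}{7} = - \frac{9148892330759}{94689}$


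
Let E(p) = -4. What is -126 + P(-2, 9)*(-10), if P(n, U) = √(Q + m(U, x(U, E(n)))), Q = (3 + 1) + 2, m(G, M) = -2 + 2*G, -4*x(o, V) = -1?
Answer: -126 - 10*√22 ≈ -172.90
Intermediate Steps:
x(o, V) = ¼ (x(o, V) = -¼*(-1) = ¼)
Q = 6 (Q = 4 + 2 = 6)
P(n, U) = √(4 + 2*U) (P(n, U) = √(6 + (-2 + 2*U)) = √(4 + 2*U))
-126 + P(-2, 9)*(-10) = -126 + √(4 + 2*9)*(-10) = -126 + √(4 + 18)*(-10) = -126 + √22*(-10) = -126 - 10*√22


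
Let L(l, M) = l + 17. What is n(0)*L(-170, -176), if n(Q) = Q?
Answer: 0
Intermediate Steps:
L(l, M) = 17 + l
n(0)*L(-170, -176) = 0*(17 - 170) = 0*(-153) = 0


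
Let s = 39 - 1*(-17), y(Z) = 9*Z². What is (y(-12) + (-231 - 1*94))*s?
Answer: 54376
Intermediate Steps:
s = 56 (s = 39 + 17 = 56)
(y(-12) + (-231 - 1*94))*s = (9*(-12)² + (-231 - 1*94))*56 = (9*144 + (-231 - 94))*56 = (1296 - 325)*56 = 971*56 = 54376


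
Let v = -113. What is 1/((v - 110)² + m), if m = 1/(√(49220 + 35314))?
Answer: 4203791286/209050336861493 - √84534/209050336861493 ≈ 2.0109e-5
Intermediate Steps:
m = √84534/84534 (m = 1/(√84534) = √84534/84534 ≈ 0.0034394)
1/((v - 110)² + m) = 1/((-113 - 110)² + √84534/84534) = 1/((-223)² + √84534/84534) = 1/(49729 + √84534/84534)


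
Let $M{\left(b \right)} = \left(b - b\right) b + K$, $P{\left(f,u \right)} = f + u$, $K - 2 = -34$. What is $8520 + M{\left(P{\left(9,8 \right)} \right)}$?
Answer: $8488$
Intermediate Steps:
$K = -32$ ($K = 2 - 34 = -32$)
$M{\left(b \right)} = -32$ ($M{\left(b \right)} = \left(b - b\right) b - 32 = 0 b - 32 = 0 - 32 = -32$)
$8520 + M{\left(P{\left(9,8 \right)} \right)} = 8520 - 32 = 8488$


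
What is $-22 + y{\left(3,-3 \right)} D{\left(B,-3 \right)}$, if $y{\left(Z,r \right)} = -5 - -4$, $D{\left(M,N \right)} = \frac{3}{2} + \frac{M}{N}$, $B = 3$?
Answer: $- \frac{45}{2} \approx -22.5$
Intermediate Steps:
$D{\left(M,N \right)} = \frac{3}{2} + \frac{M}{N}$ ($D{\left(M,N \right)} = 3 \cdot \frac{1}{2} + \frac{M}{N} = \frac{3}{2} + \frac{M}{N}$)
$y{\left(Z,r \right)} = -1$ ($y{\left(Z,r \right)} = -5 + 4 = -1$)
$-22 + y{\left(3,-3 \right)} D{\left(B,-3 \right)} = -22 - \left(\frac{3}{2} + \frac{3}{-3}\right) = -22 - \left(\frac{3}{2} + 3 \left(- \frac{1}{3}\right)\right) = -22 - \left(\frac{3}{2} - 1\right) = -22 - \frac{1}{2} = - \frac{45}{2}$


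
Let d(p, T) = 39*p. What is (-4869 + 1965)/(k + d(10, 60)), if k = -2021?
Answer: 2904/1631 ≈ 1.7805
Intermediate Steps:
(-4869 + 1965)/(k + d(10, 60)) = (-4869 + 1965)/(-2021 + 39*10) = -2904/(-2021 + 390) = -2904/(-1631) = -2904*(-1/1631) = 2904/1631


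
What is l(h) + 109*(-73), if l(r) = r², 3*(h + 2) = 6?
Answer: -7957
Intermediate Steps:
h = 0 (h = -2 + (⅓)*6 = -2 + 2 = 0)
l(h) + 109*(-73) = 0² + 109*(-73) = 0 - 7957 = -7957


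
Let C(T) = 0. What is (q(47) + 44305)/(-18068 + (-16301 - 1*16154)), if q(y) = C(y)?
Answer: -44305/50523 ≈ -0.87693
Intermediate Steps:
q(y) = 0
(q(47) + 44305)/(-18068 + (-16301 - 1*16154)) = (0 + 44305)/(-18068 + (-16301 - 1*16154)) = 44305/(-18068 + (-16301 - 16154)) = 44305/(-18068 - 32455) = 44305/(-50523) = 44305*(-1/50523) = -44305/50523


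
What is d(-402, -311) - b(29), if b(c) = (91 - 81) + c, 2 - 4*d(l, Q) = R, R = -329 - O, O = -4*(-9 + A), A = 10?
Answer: 171/4 ≈ 42.750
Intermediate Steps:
O = -4 (O = -4*(-9 + 10) = -4*1 = -4)
R = -325 (R = -329 - 1*(-4) = -329 + 4 = -325)
d(l, Q) = 327/4 (d(l, Q) = ½ - ¼*(-325) = ½ + 325/4 = 327/4)
b(c) = 10 + c
d(-402, -311) - b(29) = 327/4 - (10 + 29) = 327/4 - 1*39 = 327/4 - 39 = 171/4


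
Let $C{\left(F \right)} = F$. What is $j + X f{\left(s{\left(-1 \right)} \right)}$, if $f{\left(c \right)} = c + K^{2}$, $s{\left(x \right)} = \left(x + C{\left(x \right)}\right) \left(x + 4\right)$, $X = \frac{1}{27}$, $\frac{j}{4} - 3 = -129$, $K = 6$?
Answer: $- \frac{4526}{9} \approx -502.89$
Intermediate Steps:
$j = -504$ ($j = 12 + 4 \left(-129\right) = 12 - 516 = -504$)
$X = \frac{1}{27} \approx 0.037037$
$s{\left(x \right)} = 2 x \left(4 + x\right)$ ($s{\left(x \right)} = \left(x + x\right) \left(x + 4\right) = 2 x \left(4 + x\right)$)
$f{\left(c \right)} = 36 + c$ ($f{\left(c \right)} = c + 6^{2} = c + 36 = 36 + c$)
$j + X f{\left(s{\left(-1 \right)} \right)} = -504 + \frac{36 + 2 \left(-1\right) \left(4 - 1\right)}{27} = -504 + \frac{36 + 2 \left(-1\right) 3}{27} = -504 + \frac{36 - 6}{27} = -504 + \frac{1}{27} \cdot 30 = -504 + \frac{10}{9} = - \frac{4526}{9}$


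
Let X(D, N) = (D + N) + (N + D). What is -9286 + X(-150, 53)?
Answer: -9480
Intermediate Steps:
X(D, N) = 2*D + 2*N (X(D, N) = (D + N) + (D + N) = 2*D + 2*N)
-9286 + X(-150, 53) = -9286 + (2*(-150) + 2*53) = -9286 + (-300 + 106) = -9286 - 194 = -9480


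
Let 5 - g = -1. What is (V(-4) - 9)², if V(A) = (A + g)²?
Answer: 25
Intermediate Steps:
g = 6 (g = 5 - 1*(-1) = 5 + 1 = 6)
V(A) = (6 + A)² (V(A) = (A + 6)² = (6 + A)²)
(V(-4) - 9)² = ((6 - 4)² - 9)² = (2² - 9)² = (4 - 9)² = (-5)² = 25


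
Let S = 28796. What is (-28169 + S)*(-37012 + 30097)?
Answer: -4335705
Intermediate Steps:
(-28169 + S)*(-37012 + 30097) = (-28169 + 28796)*(-37012 + 30097) = 627*(-6915) = -4335705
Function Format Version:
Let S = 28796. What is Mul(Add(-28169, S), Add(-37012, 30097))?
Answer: -4335705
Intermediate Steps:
Mul(Add(-28169, S), Add(-37012, 30097)) = Mul(Add(-28169, 28796), Add(-37012, 30097)) = Mul(627, -6915) = -4335705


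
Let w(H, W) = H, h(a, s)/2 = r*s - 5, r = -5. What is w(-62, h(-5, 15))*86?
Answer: -5332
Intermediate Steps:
h(a, s) = -10 - 10*s (h(a, s) = 2*(-5*s - 5) = 2*(-5 - 5*s) = -10 - 10*s)
w(-62, h(-5, 15))*86 = -62*86 = -5332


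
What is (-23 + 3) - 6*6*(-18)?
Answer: 628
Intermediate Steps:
(-23 + 3) - 6*6*(-18) = -20 - 36*(-18) = -20 + 648 = 628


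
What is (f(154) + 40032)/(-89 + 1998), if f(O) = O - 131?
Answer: 40055/1909 ≈ 20.982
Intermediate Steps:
f(O) = -131 + O
(f(154) + 40032)/(-89 + 1998) = ((-131 + 154) + 40032)/(-89 + 1998) = (23 + 40032)/1909 = 40055*(1/1909) = 40055/1909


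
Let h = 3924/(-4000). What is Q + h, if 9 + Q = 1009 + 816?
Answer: 1815019/1000 ≈ 1815.0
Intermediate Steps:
Q = 1816 (Q = -9 + (1009 + 816) = -9 + 1825 = 1816)
h = -981/1000 (h = 3924*(-1/4000) = -981/1000 ≈ -0.98100)
Q + h = 1816 - 981/1000 = 1815019/1000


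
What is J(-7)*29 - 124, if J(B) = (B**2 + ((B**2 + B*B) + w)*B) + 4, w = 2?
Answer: -18887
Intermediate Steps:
J(B) = 4 + B**2 + B*(2 + 2*B**2) (J(B) = (B**2 + ((B**2 + B*B) + 2)*B) + 4 = (B**2 + ((B**2 + B**2) + 2)*B) + 4 = (B**2 + (2*B**2 + 2)*B) + 4 = (B**2 + (2 + 2*B**2)*B) + 4 = (B**2 + B*(2 + 2*B**2)) + 4 = 4 + B**2 + B*(2 + 2*B**2))
J(-7)*29 - 124 = (4 + (-7)**2 + 2*(-7) + 2*(-7)**3)*29 - 124 = (4 + 49 - 14 + 2*(-343))*29 - 124 = (4 + 49 - 14 - 686)*29 - 124 = -647*29 - 124 = -18763 - 124 = -18887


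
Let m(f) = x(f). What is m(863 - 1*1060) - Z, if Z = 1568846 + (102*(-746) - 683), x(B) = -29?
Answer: -1492100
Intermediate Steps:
m(f) = -29
Z = 1492071 (Z = 1568846 + (-76092 - 683) = 1568846 - 76775 = 1492071)
m(863 - 1*1060) - Z = -29 - 1*1492071 = -29 - 1492071 = -1492100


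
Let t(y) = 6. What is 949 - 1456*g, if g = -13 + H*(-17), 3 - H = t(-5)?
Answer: -54379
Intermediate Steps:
H = -3 (H = 3 - 1*6 = 3 - 6 = -3)
g = 38 (g = -13 - 3*(-17) = -13 + 51 = 38)
949 - 1456*g = 949 - 1456*38 = 949 - 55328 = -54379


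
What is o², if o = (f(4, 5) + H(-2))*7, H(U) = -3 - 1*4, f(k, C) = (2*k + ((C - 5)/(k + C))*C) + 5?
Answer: 1764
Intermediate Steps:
f(k, C) = 5 + 2*k + C*(-5 + C)/(C + k) (f(k, C) = (2*k + ((-5 + C)/(C + k))*C) + 5 = (2*k + C*(-5 + C)/(C + k)) + 5 = 5 + 2*k + C*(-5 + C)/(C + k))
H(U) = -7 (H(U) = -3 - 4 = -7)
o = 42 (o = ((5² + 2*4² + 5*4 + 2*5*4)/(5 + 4) - 7)*7 = ((25 + 2*16 + 20 + 40)/9 - 7)*7 = ((25 + 32 + 20 + 40)/9 - 7)*7 = ((⅑)*117 - 7)*7 = (13 - 7)*7 = 6*7 = 42)
o² = 42² = 1764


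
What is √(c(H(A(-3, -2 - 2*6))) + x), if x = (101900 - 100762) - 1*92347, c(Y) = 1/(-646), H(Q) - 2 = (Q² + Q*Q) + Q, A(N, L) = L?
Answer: I*√38062975690/646 ≈ 302.01*I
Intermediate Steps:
H(Q) = 2 + Q + 2*Q² (H(Q) = 2 + ((Q² + Q*Q) + Q) = 2 + ((Q² + Q²) + Q) = 2 + (2*Q² + Q) = 2 + (Q + 2*Q²) = 2 + Q + 2*Q²)
c(Y) = -1/646
x = -91209 (x = 1138 - 92347 = -91209)
√(c(H(A(-3, -2 - 2*6))) + x) = √(-1/646 - 91209) = √(-58921015/646) = I*√38062975690/646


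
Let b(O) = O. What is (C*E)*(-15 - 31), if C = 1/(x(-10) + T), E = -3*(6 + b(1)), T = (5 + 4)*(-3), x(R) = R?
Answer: -966/37 ≈ -26.108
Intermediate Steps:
T = -27 (T = 9*(-3) = -27)
E = -21 (E = -3*(6 + 1) = -3*7 = -21)
C = -1/37 (C = 1/(-10 - 27) = 1/(-37) = -1/37 ≈ -0.027027)
(C*E)*(-15 - 31) = (-1/37*(-21))*(-15 - 31) = (21/37)*(-46) = -966/37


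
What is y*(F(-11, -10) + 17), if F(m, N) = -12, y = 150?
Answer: 750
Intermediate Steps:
y*(F(-11, -10) + 17) = 150*(-12 + 17) = 150*5 = 750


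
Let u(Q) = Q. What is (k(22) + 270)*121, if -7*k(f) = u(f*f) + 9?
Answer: 169037/7 ≈ 24148.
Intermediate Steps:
k(f) = -9/7 - f²/7 (k(f) = -(f*f + 9)/7 = -(f² + 9)/7 = -(9 + f²)/7 = -9/7 - f²/7)
(k(22) + 270)*121 = ((-9/7 - ⅐*22²) + 270)*121 = ((-9/7 - ⅐*484) + 270)*121 = ((-9/7 - 484/7) + 270)*121 = (-493/7 + 270)*121 = (1397/7)*121 = 169037/7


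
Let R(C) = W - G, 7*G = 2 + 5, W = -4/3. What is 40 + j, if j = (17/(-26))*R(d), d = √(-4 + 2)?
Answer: 3239/78 ≈ 41.526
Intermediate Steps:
W = -4/3 (W = -4*⅓ = -4/3 ≈ -1.3333)
d = I*√2 (d = √(-2) = I*√2 ≈ 1.4142*I)
G = 1 (G = (2 + 5)/7 = (⅐)*7 = 1)
R(C) = -7/3 (R(C) = -4/3 - 1*1 = -4/3 - 1 = -7/3)
j = 119/78 (j = (17/(-26))*(-7/3) = (17*(-1/26))*(-7/3) = -17/26*(-7/3) = 119/78 ≈ 1.5256)
40 + j = 40 + 119/78 = 3239/78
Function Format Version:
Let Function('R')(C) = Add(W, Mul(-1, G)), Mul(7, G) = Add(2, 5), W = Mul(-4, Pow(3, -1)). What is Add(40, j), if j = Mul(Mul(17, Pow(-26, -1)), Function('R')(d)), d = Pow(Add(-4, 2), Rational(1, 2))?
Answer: Rational(3239, 78) ≈ 41.526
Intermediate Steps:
W = Rational(-4, 3) (W = Mul(-4, Rational(1, 3)) = Rational(-4, 3) ≈ -1.3333)
d = Mul(I, Pow(2, Rational(1, 2))) (d = Pow(-2, Rational(1, 2)) = Mul(I, Pow(2, Rational(1, 2))) ≈ Mul(1.4142, I))
G = 1 (G = Mul(Rational(1, 7), Add(2, 5)) = Mul(Rational(1, 7), 7) = 1)
Function('R')(C) = Rational(-7, 3) (Function('R')(C) = Add(Rational(-4, 3), Mul(-1, 1)) = Add(Rational(-4, 3), -1) = Rational(-7, 3))
j = Rational(119, 78) (j = Mul(Mul(17, Pow(-26, -1)), Rational(-7, 3)) = Mul(Mul(17, Rational(-1, 26)), Rational(-7, 3)) = Mul(Rational(-17, 26), Rational(-7, 3)) = Rational(119, 78) ≈ 1.5256)
Add(40, j) = Add(40, Rational(119, 78)) = Rational(3239, 78)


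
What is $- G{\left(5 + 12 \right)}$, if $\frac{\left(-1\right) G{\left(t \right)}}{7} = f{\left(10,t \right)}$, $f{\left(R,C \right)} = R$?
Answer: $70$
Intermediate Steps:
$G{\left(t \right)} = -70$ ($G{\left(t \right)} = \left(-7\right) 10 = -70$)
$- G{\left(5 + 12 \right)} = \left(-1\right) \left(-70\right) = 70$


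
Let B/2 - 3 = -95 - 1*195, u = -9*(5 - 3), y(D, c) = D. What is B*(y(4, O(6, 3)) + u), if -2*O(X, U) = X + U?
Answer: 8036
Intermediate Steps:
O(X, U) = -U/2 - X/2 (O(X, U) = -(X + U)/2 = -(U + X)/2 = -U/2 - X/2)
u = -18 (u = -9*2 = -18)
B = -574 (B = 6 + 2*(-95 - 1*195) = 6 + 2*(-95 - 195) = 6 + 2*(-290) = 6 - 580 = -574)
B*(y(4, O(6, 3)) + u) = -574*(4 - 18) = -574*(-14) = 8036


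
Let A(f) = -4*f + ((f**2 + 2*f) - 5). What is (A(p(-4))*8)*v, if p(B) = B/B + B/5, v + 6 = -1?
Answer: 7504/25 ≈ 300.16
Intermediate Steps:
v = -7 (v = -6 - 1 = -7)
p(B) = 1 + B/5 (p(B) = 1 + B*(1/5) = 1 + B/5)
A(f) = -5 + f**2 - 2*f (A(f) = -4*f + (-5 + f**2 + 2*f) = -5 + f**2 - 2*f)
(A(p(-4))*8)*v = ((-5 + (1 + (1/5)*(-4))**2 - 2*(1 + (1/5)*(-4)))*8)*(-7) = ((-5 + (1 - 4/5)**2 - 2*(1 - 4/5))*8)*(-7) = ((-5 + (1/5)**2 - 2*1/5)*8)*(-7) = ((-5 + 1/25 - 2/5)*8)*(-7) = -134/25*8*(-7) = -1072/25*(-7) = 7504/25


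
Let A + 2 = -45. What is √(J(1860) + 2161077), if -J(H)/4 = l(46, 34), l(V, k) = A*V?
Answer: 5*√86789 ≈ 1473.0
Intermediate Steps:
A = -47 (A = -2 - 45 = -47)
l(V, k) = -47*V
J(H) = 8648 (J(H) = -(-188)*46 = -4*(-2162) = 8648)
√(J(1860) + 2161077) = √(8648 + 2161077) = √2169725 = 5*√86789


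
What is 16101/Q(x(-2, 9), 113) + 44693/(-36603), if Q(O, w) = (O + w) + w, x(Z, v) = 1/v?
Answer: 5213153872/74487105 ≈ 69.987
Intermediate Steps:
Q(O, w) = O + 2*w
16101/Q(x(-2, 9), 113) + 44693/(-36603) = 16101/(1/9 + 2*113) + 44693/(-36603) = 16101/(⅑ + 226) + 44693*(-1/36603) = 16101/(2035/9) - 44693/36603 = 16101*(9/2035) - 44693/36603 = 144909/2035 - 44693/36603 = 5213153872/74487105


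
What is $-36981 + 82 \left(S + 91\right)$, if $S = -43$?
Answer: $-33045$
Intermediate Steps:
$-36981 + 82 \left(S + 91\right) = -36981 + 82 \left(-43 + 91\right) = -36981 + 82 \cdot 48 = -36981 + 3936 = -33045$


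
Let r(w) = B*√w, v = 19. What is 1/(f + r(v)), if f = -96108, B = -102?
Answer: -8009/769712499 + 17*√19/1539424998 ≈ -1.0357e-5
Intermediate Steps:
r(w) = -102*√w
1/(f + r(v)) = 1/(-96108 - 102*√19)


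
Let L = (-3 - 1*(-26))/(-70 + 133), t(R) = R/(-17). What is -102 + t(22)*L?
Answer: -109748/1071 ≈ -102.47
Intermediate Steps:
t(R) = -R/17 (t(R) = R*(-1/17) = -R/17)
L = 23/63 (L = (-3 + 26)/63 = 23*(1/63) = 23/63 ≈ 0.36508)
-102 + t(22)*L = -102 - 1/17*22*(23/63) = -102 - 22/17*23/63 = -102 - 506/1071 = -109748/1071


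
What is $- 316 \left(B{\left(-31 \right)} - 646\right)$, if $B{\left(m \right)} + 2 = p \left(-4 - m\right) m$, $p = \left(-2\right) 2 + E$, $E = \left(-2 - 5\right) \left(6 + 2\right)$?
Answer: $-15664752$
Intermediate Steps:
$E = -56$ ($E = \left(-7\right) 8 = -56$)
$p = -60$ ($p = \left(-2\right) 2 - 56 = -4 - 56 = -60$)
$B{\left(m \right)} = -2 + m \left(240 + 60 m\right)$ ($B{\left(m \right)} = -2 + - 60 \left(-4 - m\right) m = -2 + \left(240 + 60 m\right) m = -2 + m \left(240 + 60 m\right)$)
$- 316 \left(B{\left(-31 \right)} - 646\right) = - 316 \left(\left(-2 + 60 \left(-31\right)^{2} + 240 \left(-31\right)\right) - 646\right) = - 316 \left(\left(-2 + 60 \cdot 961 - 7440\right) - 646\right) = - 316 \left(\left(-2 + 57660 - 7440\right) - 646\right) = - 316 \left(50218 - 646\right) = \left(-316\right) 49572 = -15664752$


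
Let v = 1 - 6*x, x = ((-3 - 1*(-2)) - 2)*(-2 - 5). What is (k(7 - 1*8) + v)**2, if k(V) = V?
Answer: 15876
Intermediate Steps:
x = 21 (x = ((-3 + 2) - 2)*(-7) = (-1 - 2)*(-7) = -3*(-7) = 21)
v = -125 (v = 1 - 6*21 = 1 - 126 = -125)
(k(7 - 1*8) + v)**2 = ((7 - 1*8) - 125)**2 = ((7 - 8) - 125)**2 = (-1 - 125)**2 = (-126)**2 = 15876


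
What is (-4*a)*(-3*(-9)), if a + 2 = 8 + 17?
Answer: -2484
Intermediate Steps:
a = 23 (a = -2 + (8 + 17) = -2 + 25 = 23)
(-4*a)*(-3*(-9)) = (-4*23)*(-3*(-9)) = -92*27 = -2484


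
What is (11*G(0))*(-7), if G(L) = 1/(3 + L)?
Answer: -77/3 ≈ -25.667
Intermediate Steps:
(11*G(0))*(-7) = (11/(3 + 0))*(-7) = (11/3)*(-7) = -77/3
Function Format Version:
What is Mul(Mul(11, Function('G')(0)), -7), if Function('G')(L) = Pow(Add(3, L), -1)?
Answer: Rational(-77, 3) ≈ -25.667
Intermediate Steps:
Mul(Mul(11, Function('G')(0)), -7) = Mul(Mul(11, Pow(Add(3, 0), -1)), -7) = Mul(Mul(11, Pow(3, -1)), -7) = Mul(Mul(11, Rational(1, 3)), -7) = Mul(Rational(11, 3), -7) = Rational(-77, 3)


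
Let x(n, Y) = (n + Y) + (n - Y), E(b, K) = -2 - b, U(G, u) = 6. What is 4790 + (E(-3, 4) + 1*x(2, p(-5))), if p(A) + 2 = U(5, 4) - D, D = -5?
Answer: 4795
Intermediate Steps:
p(A) = 9 (p(A) = -2 + (6 - 1*(-5)) = -2 + (6 + 5) = -2 + 11 = 9)
x(n, Y) = 2*n (x(n, Y) = (Y + n) + (n - Y) = 2*n)
4790 + (E(-3, 4) + 1*x(2, p(-5))) = 4790 + ((-2 - 1*(-3)) + 1*(2*2)) = 4790 + ((-2 + 3) + 1*4) = 4790 + (1 + 4) = 4790 + 5 = 4795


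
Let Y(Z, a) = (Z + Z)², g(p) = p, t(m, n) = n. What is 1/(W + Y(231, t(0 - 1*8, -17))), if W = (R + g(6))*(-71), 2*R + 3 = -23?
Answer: 1/213941 ≈ 4.6742e-6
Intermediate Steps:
R = -13 (R = -3/2 + (½)*(-23) = -3/2 - 23/2 = -13)
Y(Z, a) = 4*Z² (Y(Z, a) = (2*Z)² = 4*Z²)
W = 497 (W = (-13 + 6)*(-71) = -7*(-71) = 497)
1/(W + Y(231, t(0 - 1*8, -17))) = 1/(497 + 4*231²) = 1/(497 + 4*53361) = 1/(497 + 213444) = 1/213941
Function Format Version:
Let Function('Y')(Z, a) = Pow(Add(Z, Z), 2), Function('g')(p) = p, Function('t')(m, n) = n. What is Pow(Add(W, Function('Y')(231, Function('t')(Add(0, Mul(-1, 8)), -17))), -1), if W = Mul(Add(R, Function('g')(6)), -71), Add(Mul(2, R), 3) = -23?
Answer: Rational(1, 213941) ≈ 4.6742e-6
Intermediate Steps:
R = -13 (R = Add(Rational(-3, 2), Mul(Rational(1, 2), -23)) = Add(Rational(-3, 2), Rational(-23, 2)) = -13)
Function('Y')(Z, a) = Mul(4, Pow(Z, 2)) (Function('Y')(Z, a) = Pow(Mul(2, Z), 2) = Mul(4, Pow(Z, 2)))
W = 497 (W = Mul(Add(-13, 6), -71) = Mul(-7, -71) = 497)
Pow(Add(W, Function('Y')(231, Function('t')(Add(0, Mul(-1, 8)), -17))), -1) = Pow(Add(497, Mul(4, Pow(231, 2))), -1) = Pow(Add(497, Mul(4, 53361)), -1) = Pow(Add(497, 213444), -1) = Pow(213941, -1) = Rational(1, 213941)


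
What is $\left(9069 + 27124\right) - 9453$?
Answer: $26740$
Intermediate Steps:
$\left(9069 + 27124\right) - 9453 = 36193 - 9453 = 26740$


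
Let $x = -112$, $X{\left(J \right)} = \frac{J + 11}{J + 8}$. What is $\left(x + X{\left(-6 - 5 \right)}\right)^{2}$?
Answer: $12544$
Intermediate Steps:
$X{\left(J \right)} = \frac{11 + J}{8 + J}$
$\left(x + X{\left(-6 - 5 \right)}\right)^{2} = \left(-112 + \frac{11 - 11}{8 - 11}\right)^{2} = \left(-112 + \frac{1}{-3} \cdot 0\right)^{2} = \left(-112 - 0\right)^{2} = \left(-112 + 0\right)^{2} = \left(-112\right)^{2} = 12544$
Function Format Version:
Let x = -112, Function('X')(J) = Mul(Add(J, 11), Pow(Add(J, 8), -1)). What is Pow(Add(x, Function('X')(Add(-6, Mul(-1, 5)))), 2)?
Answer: 12544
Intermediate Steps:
Function('X')(J) = Mul(Pow(Add(8, J), -1), Add(11, J)) (Function('X')(J) = Mul(Add(11, J), Pow(Add(8, J), -1)) = Mul(Pow(Add(8, J), -1), Add(11, J)))
Pow(Add(x, Function('X')(Add(-6, Mul(-1, 5)))), 2) = Pow(Add(-112, Mul(Pow(Add(8, Add(-6, Mul(-1, 5))), -1), Add(11, Add(-6, Mul(-1, 5))))), 2) = Pow(Add(-112, Mul(Pow(Add(8, Add(-6, -5)), -1), Add(11, Add(-6, -5)))), 2) = Pow(Add(-112, Mul(Pow(Add(8, -11), -1), Add(11, -11))), 2) = Pow(Add(-112, Mul(Pow(-3, -1), 0)), 2) = Pow(Add(-112, Mul(Rational(-1, 3), 0)), 2) = Pow(Add(-112, 0), 2) = Pow(-112, 2) = 12544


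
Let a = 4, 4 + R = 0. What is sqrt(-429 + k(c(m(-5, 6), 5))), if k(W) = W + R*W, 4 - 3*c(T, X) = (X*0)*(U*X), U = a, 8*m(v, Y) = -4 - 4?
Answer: I*sqrt(433) ≈ 20.809*I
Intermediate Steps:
m(v, Y) = -1 (m(v, Y) = (-4 - 4)/8 = (1/8)*(-8) = -1)
R = -4 (R = -4 + 0 = -4)
U = 4
c(T, X) = 4/3 (c(T, X) = 4/3 - X*0*4*X/3 = 4/3 - 0*4*X = 4/3 - 1/3*0 = 4/3 + 0 = 4/3)
k(W) = -3*W (k(W) = W - 4*W = -3*W)
sqrt(-429 + k(c(m(-5, 6), 5))) = sqrt(-429 - 3*4/3) = sqrt(-429 - 4) = sqrt(-433) = I*sqrt(433)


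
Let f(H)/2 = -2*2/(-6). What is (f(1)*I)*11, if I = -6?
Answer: -88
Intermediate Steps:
f(H) = 4/3 (f(H) = 2*(-2*2/(-6)) = 2*(-4*(-1/6)) = 2*(2/3) = 4/3)
(f(1)*I)*11 = ((4/3)*(-6))*11 = -8*11 = -88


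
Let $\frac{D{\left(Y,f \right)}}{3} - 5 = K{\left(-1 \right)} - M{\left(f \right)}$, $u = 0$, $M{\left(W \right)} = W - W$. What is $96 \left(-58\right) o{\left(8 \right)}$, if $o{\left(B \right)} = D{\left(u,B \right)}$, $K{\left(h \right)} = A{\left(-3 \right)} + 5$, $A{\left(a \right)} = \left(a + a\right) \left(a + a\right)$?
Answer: $-768384$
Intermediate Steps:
$M{\left(W \right)} = 0$
$A{\left(a \right)} = 4 a^{2}$ ($A{\left(a \right)} = 2 a 2 a = 4 a^{2}$)
$K{\left(h \right)} = 41$ ($K{\left(h \right)} = 4 \left(-3\right)^{2} + 5 = 4 \cdot 9 + 5 = 36 + 5 = 41$)
$D{\left(Y,f \right)} = 138$ ($D{\left(Y,f \right)} = 15 + 3 \left(41 - 0\right) = 15 + 3 \left(41 + 0\right) = 15 + 3 \cdot 41 = 15 + 123 = 138$)
$o{\left(B \right)} = 138$
$96 \left(-58\right) o{\left(8 \right)} = 96 \left(-58\right) 138 = \left(-5568\right) 138 = -768384$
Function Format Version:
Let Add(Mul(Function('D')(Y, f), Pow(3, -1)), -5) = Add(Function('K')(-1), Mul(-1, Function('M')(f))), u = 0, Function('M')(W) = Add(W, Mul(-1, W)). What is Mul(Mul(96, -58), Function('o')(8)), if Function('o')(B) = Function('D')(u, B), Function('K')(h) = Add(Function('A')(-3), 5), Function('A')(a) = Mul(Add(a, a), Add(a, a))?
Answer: -768384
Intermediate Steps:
Function('M')(W) = 0
Function('A')(a) = Mul(4, Pow(a, 2)) (Function('A')(a) = Mul(Mul(2, a), Mul(2, a)) = Mul(4, Pow(a, 2)))
Function('K')(h) = 41 (Function('K')(h) = Add(Mul(4, Pow(-3, 2)), 5) = Add(Mul(4, 9), 5) = Add(36, 5) = 41)
Function('D')(Y, f) = 138 (Function('D')(Y, f) = Add(15, Mul(3, Add(41, Mul(-1, 0)))) = Add(15, Mul(3, Add(41, 0))) = Add(15, Mul(3, 41)) = Add(15, 123) = 138)
Function('o')(B) = 138
Mul(Mul(96, -58), Function('o')(8)) = Mul(Mul(96, -58), 138) = Mul(-5568, 138) = -768384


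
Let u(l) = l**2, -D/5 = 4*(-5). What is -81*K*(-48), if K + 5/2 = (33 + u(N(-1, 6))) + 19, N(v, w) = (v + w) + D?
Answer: 43057656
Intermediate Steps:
D = 100 (D = -20*(-5) = -5*(-20) = 100)
N(v, w) = 100 + v + w (N(v, w) = (v + w) + 100 = 100 + v + w)
K = 22149/2 (K = -5/2 + ((33 + (100 - 1 + 6)**2) + 19) = -5/2 + ((33 + 105**2) + 19) = -5/2 + ((33 + 11025) + 19) = -5/2 + (11058 + 19) = -5/2 + 11077 = 22149/2 ≈ 11075.)
-81*K*(-48) = -81*22149/2*(-48) = -1794069/2*(-48) = 43057656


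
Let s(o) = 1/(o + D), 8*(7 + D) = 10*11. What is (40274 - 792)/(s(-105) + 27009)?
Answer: 15516426/10614533 ≈ 1.4618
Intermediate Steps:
D = 27/4 (D = -7 + (10*11)/8 = -7 + (⅛)*110 = -7 + 55/4 = 27/4 ≈ 6.7500)
s(o) = 1/(27/4 + o) (s(o) = 1/(o + 27/4) = 1/(27/4 + o))
(40274 - 792)/(s(-105) + 27009) = (40274 - 792)/(4/(27 + 4*(-105)) + 27009) = 39482/(4/(27 - 420) + 27009) = 39482/(4/(-393) + 27009) = 39482/(4*(-1/393) + 27009) = 39482/(-4/393 + 27009) = 39482/(10614533/393) = 39482*(393/10614533) = 15516426/10614533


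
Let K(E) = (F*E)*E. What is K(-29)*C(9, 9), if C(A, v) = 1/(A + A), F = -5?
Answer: -4205/18 ≈ -233.61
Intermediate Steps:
C(A, v) = 1/(2*A)
K(E) = -5*E² (K(E) = (-5*E)*E = -5*E²)
K(-29)*C(9, 9) = (-5*(-29)²)*((½)/9) = (-5*841)*((½)*(⅑)) = -4205*1/18 = -4205/18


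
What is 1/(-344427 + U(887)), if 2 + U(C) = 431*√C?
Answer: -344429/118466566034 - 431*√887/118466566034 ≈ -3.0157e-6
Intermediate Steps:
U(C) = -2 + 431*√C
1/(-344427 + U(887)) = 1/(-344427 + (-2 + 431*√887)) = 1/(-344429 + 431*√887)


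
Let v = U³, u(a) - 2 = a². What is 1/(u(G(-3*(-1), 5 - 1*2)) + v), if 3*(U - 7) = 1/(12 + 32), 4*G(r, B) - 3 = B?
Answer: 2299968/801227989 ≈ 0.0028706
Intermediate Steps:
G(r, B) = ¾ + B/4
u(a) = 2 + a²
U = 925/132 (U = 7 + 1/(3*(12 + 32)) = 7 + (⅓)/44 = 7 + (⅓)*(1/44) = 7 + 1/132 = 925/132 ≈ 7.0076)
v = 791453125/2299968 (v = (925/132)³ = 791453125/2299968 ≈ 344.11)
1/(u(G(-3*(-1), 5 - 1*2)) + v) = 1/((2 + (¾ + (5 - 1*2)/4)²) + 791453125/2299968) = 1/((2 + (¾ + (5 - 2)/4)²) + 791453125/2299968) = 1/((2 + (¾ + (¼)*3)²) + 791453125/2299968) = 1/((2 + (¾ + ¾)²) + 791453125/2299968) = 1/((2 + (3/2)²) + 791453125/2299968) = 1/((2 + 9/4) + 791453125/2299968) = 1/(17/4 + 791453125/2299968) = 1/(801227989/2299968) = 2299968/801227989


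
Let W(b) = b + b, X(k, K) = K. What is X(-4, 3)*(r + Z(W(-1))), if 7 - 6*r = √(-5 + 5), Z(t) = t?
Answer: -5/2 ≈ -2.5000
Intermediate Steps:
W(b) = 2*b
r = 7/6 (r = 7/6 - √(-5 + 5)/6 = 7/6 - √0/6 = 7/6 - ⅙*0 = 7/6 + 0 = 7/6 ≈ 1.1667)
X(-4, 3)*(r + Z(W(-1))) = 3*(7/6 + 2*(-1)) = 3*(7/6 - 2) = 3*(-⅚) = -5/2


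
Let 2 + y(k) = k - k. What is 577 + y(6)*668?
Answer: -759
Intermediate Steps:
y(k) = -2 (y(k) = -2 + (k - k) = -2 + 0 = -2)
577 + y(6)*668 = 577 - 2*668 = 577 - 1336 = -759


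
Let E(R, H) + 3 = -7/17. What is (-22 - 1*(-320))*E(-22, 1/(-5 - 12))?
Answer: -17284/17 ≈ -1016.7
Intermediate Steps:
E(R, H) = -58/17 (E(R, H) = -3 - 7/17 = -58/17)
(-22 - 1*(-320))*E(-22, 1/(-5 - 12)) = (-22 - 1*(-320))*(-58/17) = (-22 + 320)*(-58/17) = 298*(-58/17) = -17284/17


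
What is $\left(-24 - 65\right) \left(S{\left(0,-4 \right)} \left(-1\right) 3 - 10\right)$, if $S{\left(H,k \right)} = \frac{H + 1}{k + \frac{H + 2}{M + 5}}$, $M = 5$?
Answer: $\frac{15575}{19} \approx 819.74$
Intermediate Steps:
$S{\left(H,k \right)} = \frac{1 + H}{\frac{1}{5} + k + \frac{H}{10}}$ ($S{\left(H,k \right)} = \frac{H + 1}{k + \frac{H + 2}{5 + 5}} = \frac{1 + H}{k + \frac{2 + H}{10}} = \frac{1 + H}{k + \left(2 + H\right) \frac{1}{10}} = \frac{1 + H}{k + \left(\frac{1}{5} + \frac{H}{10}\right)} = \frac{1 + H}{\frac{1}{5} + k + \frac{H}{10}}$)
$\left(-24 - 65\right) \left(S{\left(0,-4 \right)} \left(-1\right) 3 - 10\right) = \left(-24 - 65\right) \left(\frac{10 \left(1 + 0\right)}{2 + 0 + 10 \left(-4\right)} \left(-1\right) 3 - 10\right) = - 89 \left(10 \frac{1}{2 + 0 - 40} \cdot 1 \left(-1\right) 3 - 10\right) = - 89 \left(10 \frac{1}{-38} \cdot 1 \left(-1\right) 3 - 10\right) = - 89 \left(10 \left(- \frac{1}{38}\right) 1 \left(-1\right) 3 - 10\right) = - 89 \left(\left(- \frac{5}{19}\right) \left(-1\right) 3 - 10\right) = - 89 \left(\frac{5}{19} \cdot 3 - 10\right) = - 89 \left(\frac{15}{19} - 10\right) = \left(-89\right) \left(- \frac{175}{19}\right) = \frac{15575}{19}$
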